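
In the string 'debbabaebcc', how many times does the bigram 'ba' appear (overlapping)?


Scanning 'debbabaebcc' for bigram 'ba':
  Position 0: 'de' -> no
  Position 1: 'eb' -> no
  Position 2: 'bb' -> no
  Position 3: 'ba' -> MATCH
  Position 4: 'ab' -> no
  Position 5: 'ba' -> MATCH
  Position 6: 'ae' -> no
  Position 7: 'eb' -> no
  Position 8: 'bc' -> no
  Position 9: 'cc' -> no
Total matches: 2

2


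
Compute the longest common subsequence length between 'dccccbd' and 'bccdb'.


DP table for LCS of 'dccccbd' and 'bccdb':
       b  c  c  d  b
    0  0  0  0  0  0
  d 0  0  0  0  1  1
  c 0  0  1  1  1  1
  c 0  0  1  2  2  2
  c 0  0  1  2  2  2
  c 0  0  1  2  2  2
  b 0  1  1  2  2  3
  d 0  1  1  2  3  3
LCS: 'ccb'
LCS length = 3

3


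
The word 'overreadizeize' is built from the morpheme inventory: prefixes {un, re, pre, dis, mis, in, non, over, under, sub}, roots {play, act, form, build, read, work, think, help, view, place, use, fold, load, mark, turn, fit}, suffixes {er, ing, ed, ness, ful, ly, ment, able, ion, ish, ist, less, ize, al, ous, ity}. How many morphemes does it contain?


Segmenting 'overreadizeize' against the inventory:
  'over' -> prefix (morpheme 1)
  'read' -> root (morpheme 2)
  'ize' -> suffix (morpheme 3)
  'ize' -> suffix (morpheme 4)
Total morphemes: 4

4


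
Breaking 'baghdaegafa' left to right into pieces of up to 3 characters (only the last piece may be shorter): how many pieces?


'baghdaegafa' has 11 characters.
Chunking with max size 3:
  Chunk 1: 'bag' (positions 0-2)
  Chunk 2: 'hda' (positions 3-5)
  Chunk 3: 'ega' (positions 6-8)
  Chunk 4: 'fa' (positions 9-10)
Total chunks: ceil(11 / 3) = 4

4


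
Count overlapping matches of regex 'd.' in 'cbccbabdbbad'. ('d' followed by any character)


Pattern: d. means 'd' followed by any character.
Scanning 'cbccbabdbbad' position-by-position:
  Pos 0: window 'cb' -> no
  Pos 1: window 'bc' -> no
  Pos 2: window 'cc' -> no
  Pos 3: window 'cb' -> no
  Pos 4: window 'ba' -> no
  Pos 5: window 'ab' -> no
  Pos 6: window 'bd' -> no
  Pos 7: window 'db' -> MATCH
  Pos 8: window 'bb' -> no
  Pos 9: window 'ba' -> no
  Pos 10: window 'ad' -> no
  Pos 11: window 'd' -> no
Total matches: 1

1


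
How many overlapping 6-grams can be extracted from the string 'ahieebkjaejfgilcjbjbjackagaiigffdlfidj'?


String 'ahieebkjaejfgilcjbjbjackagaiigffdlfidj' has length L = 38.
Number of overlapping n-grams = L - n + 1
Substituting: 38 - 6 + 1 = 33

33


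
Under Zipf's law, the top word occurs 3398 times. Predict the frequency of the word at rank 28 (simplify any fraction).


Zipf's law: freq(rank) = f1 / rank
f1 = 3398, rank = 28
freq = 3398 / 28
GCD(3398, 28) = 2
Simplified: 1699/14

1699/14


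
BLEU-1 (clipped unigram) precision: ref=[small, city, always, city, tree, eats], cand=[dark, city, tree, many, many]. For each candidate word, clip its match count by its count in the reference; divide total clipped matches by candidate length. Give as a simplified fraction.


Reference word counts: {'always': 1, 'city': 2, 'eats': 1, 'small': 1, 'tree': 1}
Checking each candidate word (with clipping):
  'dark' -> not in reference -> no match (matches: 0)
  'city' -> in reference (ref count 2, used 1/2) -> match (matches: 1)
  'tree' -> in reference (ref count 1, used 1/1) -> match (matches: 2)
  'many' -> not in reference -> no match (matches: 2)
  'many' -> not in reference -> no match (matches: 2)
Clipped matches: 2, Candidate length: 5
Precision = 2/5

2/5


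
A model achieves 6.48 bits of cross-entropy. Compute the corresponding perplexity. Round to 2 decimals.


Perplexity formula: PP = 2^H
H = 6.48
PP = 2^6.48
Decompose: 2^6.48 = 2^6 * 2^0.48
2^6 = 64, 2^0.48 ~ 1.3947437
PP ~ 64 * 1.3947437 = 89.2635968
Rounded to 2 decimals: 89.26

89.26


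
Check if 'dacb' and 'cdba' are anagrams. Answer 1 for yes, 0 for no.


Sort characters of 'dacb': 'abcd'
Sort characters of 'cdba': 'abcd'
Sorted forms match -> they ARE anagrams
Result: 1

1


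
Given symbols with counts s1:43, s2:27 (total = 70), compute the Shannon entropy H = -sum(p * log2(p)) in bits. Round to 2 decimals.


Computing entropy H = -sum(p_i * log2(p_i)):
  s1: p = 43/70 = 0.6143, -p*log2(p) = 0.4319
  s2: p = 27/70 = 0.3857, -p*log2(p) = 0.5301
H = sum of terms = 0.9620
Rounded to 2 decimals: 0.96

0.96


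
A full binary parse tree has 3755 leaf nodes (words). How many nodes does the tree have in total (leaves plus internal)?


Leaf nodes (terminals): 3755
Internal nodes = n - 1 = 3755 - 1 = 3754
Total = leaves + internal = 3755 + 3754 = 7509

7509


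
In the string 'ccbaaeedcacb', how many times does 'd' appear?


Scanning 'ccbaaeedcacb' for 'd':
  Position 7: 'd' -> MATCH (count: 1)
Total occurrences of 'd': 1

1


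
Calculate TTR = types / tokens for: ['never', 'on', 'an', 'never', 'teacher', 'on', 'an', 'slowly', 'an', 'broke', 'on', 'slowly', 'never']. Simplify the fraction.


Tokens: 13
Unique types: ('an', 'broke', 'never', 'on', 'slowly', 'teacher') = 6
TTR = 6/13
Already in lowest terms.

6/13


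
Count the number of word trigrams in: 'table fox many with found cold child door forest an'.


Word trigrams from [10] words:
  Trigram 1: (table fox many)
  Trigram 2: (fox many with)
  Trigram 3: (many with found)
  Trigram 4: (with found cold)
  Trigram 5: (found cold child)
  Trigram 6: (cold child door)
  Trigram 7: (child door forest)
  Trigram 8: (door forest an)
Total word trigrams: 10 - 2 = 8

8


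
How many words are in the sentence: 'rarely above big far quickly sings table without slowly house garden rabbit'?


Counting words by splitting on spaces:
  Word 1: 'rarely'
  Word 2: 'above'
  Word 3: 'big'
  Word 4: 'far'
  Word 5: 'quickly'
  Word 6: 'sings'
  Word 7: 'table'
  Word 8: 'without'
  Word 9: 'slowly'
  Word 10: 'house'
  Word 11: 'garden'
  Word 12: 'rabbit'
Total words: 12

12


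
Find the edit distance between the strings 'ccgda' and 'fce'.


Building DP table for s1='ccgda' (len 5) and s2='fce' (len 3):
       f  c  e
    0  1  2  3
  c 1  1  1  2
  c 2  2  1  2
  g 3  3  2  2
  d 4  4  3  3
  a 5  5  4  4
Edit distance = dp[5][3] = 4

4


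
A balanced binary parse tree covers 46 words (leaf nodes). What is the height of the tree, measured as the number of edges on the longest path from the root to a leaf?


In a balanced binary tree with n leaves the deepest leaf is ceil(log2(n)) edges below the root.
log2(46) = 5.5236
ceil(5.5236) = 6
height (edges) = 6

6


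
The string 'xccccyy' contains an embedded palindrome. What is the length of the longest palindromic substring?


Scanning 'xccccyy' for palindromic substrings.
Substring at positions 1-4: 'cccc'.
Check: reverse('cccc') = 'cccc' -> palindrome confirmed.
Neighbouring characters ('x' / 'y') break symmetry, so it cannot extend further.
No longer palindromic substring exists; longest length = 4

4


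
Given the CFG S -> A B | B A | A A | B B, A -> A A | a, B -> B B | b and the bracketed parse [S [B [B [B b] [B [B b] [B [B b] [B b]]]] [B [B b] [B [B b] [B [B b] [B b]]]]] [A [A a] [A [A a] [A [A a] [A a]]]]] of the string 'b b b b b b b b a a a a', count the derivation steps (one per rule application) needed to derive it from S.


Every bracketed nonterminal node [X ...] in the tree is produced by exactly one rule application.
Reading the tree off as a leftmost derivation:
  Step 1: S  =>  B A   (applied S -> B A)
  Step 2: B A  =>  B B A   (applied B -> B B)
  Step 3: B B A  =>  B B B A   (applied B -> B B)
  Step 4: B B B A  =>  b B B A   (applied B -> b)
  Step 5: b B B A  =>  b B B B A   (applied B -> B B)
  Step 6: b B B B A  =>  b b B B A   (applied B -> b)
  Step 7: b b B B A  =>  b b B B B A   (applied B -> B B)
  Step 8: b b B B B A  =>  b b b B B A   (applied B -> b)
  Step 9: b b b B B A  =>  b b b b B A   (applied B -> b)
  Step 10: b b b b B A  =>  b b b b B B A   (applied B -> B B)
  Step 11: b b b b B B A  =>  b b b b b B A   (applied B -> b)
  Step 12: b b b b b B A  =>  b b b b b B B A   (applied B -> B B)
  Step 13: b b b b b B B A  =>  b b b b b b B A   (applied B -> b)
  Step 14: b b b b b b B A  =>  b b b b b b B B A   (applied B -> B B)
  Step 15: b b b b b b B B A  =>  b b b b b b b B A   (applied B -> b)
  Step 16: b b b b b b b B A  =>  b b b b b b b b A   (applied B -> b)
  Step 17: b b b b b b b b A  =>  b b b b b b b b A A   (applied A -> A A)
  Step 18: b b b b b b b b A A  =>  b b b b b b b b a A   (applied A -> a)
  Step 19: b b b b b b b b a A  =>  b b b b b b b b a A A   (applied A -> A A)
  Step 20: b b b b b b b b a A A  =>  b b b b b b b b a a A   (applied A -> a)
  Step 21: b b b b b b b b a a A  =>  b b b b b b b b a a A A   (applied A -> A A)
  Step 22: b b b b b b b b a a A A  =>  b b b b b b b b a a a A   (applied A -> a)
  Step 23: b b b b b b b b a a a A  =>  b b b b b b b b a a a a   (applied A -> a)
Final yield: b b b b b b b b a a a a
Total rewrite steps: 23

23


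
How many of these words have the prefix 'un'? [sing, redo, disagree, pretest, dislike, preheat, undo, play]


Checking each word for prefix 'un':
  'sing' -> no (count: 0)
  'redo' -> no (count: 0)
  'disagree' -> no (count: 0)
  'pretest' -> no (count: 0)
  'dislike' -> no (count: 0)
  'preheat' -> no (count: 0)
  'undo' -> YES, starts with 'un' (count: 1)
  'play' -> no (count: 1)
Total with prefix 'un': 1

1


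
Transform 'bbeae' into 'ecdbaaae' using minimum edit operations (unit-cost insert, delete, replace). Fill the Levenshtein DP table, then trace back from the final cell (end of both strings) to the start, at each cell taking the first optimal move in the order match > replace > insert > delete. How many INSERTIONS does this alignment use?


Edit distance = 5. Backtracking from cell (5, 8) with preference match > replace > insert > delete,
then listing the resulting alignment 'bbeae' -> 'ecdbaaae' left to right:
  Step 1: insert 'e' [insertion #1]
  Step 2: insert 'c' [insertion #2]
  Step 3: insert 'd' [insertion #3]
  Step 4: keep 'b'
  Step 5: replace b->a
  Step 6: replace e->a
  Step 7: keep 'a'
  Step 8: keep 'e'
Total insertions: 3

3


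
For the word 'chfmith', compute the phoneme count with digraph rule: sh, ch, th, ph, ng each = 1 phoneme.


Parsing 'chfmith' greedily, digraphs first:
  'ch' -> digraph (1 consonant phoneme) (phonemes so far: 1)
  'f' -> consonant phoneme (phonemes so far: 2)
  'm' -> consonant phoneme (phonemes so far: 3)
  'i' -> vowel phoneme (phonemes so far: 4)
  'th' -> digraph (1 consonant phoneme) (phonemes so far: 5)
Total phonemes: 5

5


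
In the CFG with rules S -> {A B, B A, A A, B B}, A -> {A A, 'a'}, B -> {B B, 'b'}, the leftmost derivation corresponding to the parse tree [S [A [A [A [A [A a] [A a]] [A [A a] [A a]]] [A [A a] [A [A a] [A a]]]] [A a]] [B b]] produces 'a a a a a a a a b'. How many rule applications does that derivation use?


Every bracketed nonterminal node [X ...] in the tree is produced by exactly one rule application.
Reading the tree off as a leftmost derivation:
  Step 1: S  =>  A B   (applied S -> A B)
  Step 2: A B  =>  A A B   (applied A -> A A)
  Step 3: A A B  =>  A A A B   (applied A -> A A)
  Step 4: A A A B  =>  A A A A B   (applied A -> A A)
  Step 5: A A A A B  =>  A A A A A B   (applied A -> A A)
  Step 6: A A A A A B  =>  a A A A A B   (applied A -> a)
  Step 7: a A A A A B  =>  a a A A A B   (applied A -> a)
  Step 8: a a A A A B  =>  a a A A A A B   (applied A -> A A)
  Step 9: a a A A A A B  =>  a a a A A A B   (applied A -> a)
  Step 10: a a a A A A B  =>  a a a a A A B   (applied A -> a)
  Step 11: a a a a A A B  =>  a a a a A A A B   (applied A -> A A)
  Step 12: a a a a A A A B  =>  a a a a a A A B   (applied A -> a)
  Step 13: a a a a a A A B  =>  a a a a a A A A B   (applied A -> A A)
  Step 14: a a a a a A A A B  =>  a a a a a a A A B   (applied A -> a)
  Step 15: a a a a a a A A B  =>  a a a a a a a A B   (applied A -> a)
  Step 16: a a a a a a a A B  =>  a a a a a a a a B   (applied A -> a)
  Step 17: a a a a a a a a B  =>  a a a a a a a a b   (applied B -> b)
Final yield: a a a a a a a a b
Total rewrite steps: 17

17


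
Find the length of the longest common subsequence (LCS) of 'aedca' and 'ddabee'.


DP table for LCS of 'aedca' and 'ddabee':
       d  d  a  b  e  e
    0  0  0  0  0  0  0
  a 0  0  0  1  1  1  1
  e 0  0  0  1  1  2  2
  d 0  1  1  1  1  2  2
  c 0  1  1  1  1  2  2
  a 0  1  1  2  2  2  2
LCS: 'ae'
LCS length = 2

2


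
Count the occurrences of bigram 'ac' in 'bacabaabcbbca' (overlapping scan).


Scanning 'bacabaabcbbca' for bigram 'ac':
  Position 0: 'ba' -> no
  Position 1: 'ac' -> MATCH
  Position 2: 'ca' -> no
  Position 3: 'ab' -> no
  Position 4: 'ba' -> no
  Position 5: 'aa' -> no
  Position 6: 'ab' -> no
  Position 7: 'bc' -> no
  Position 8: 'cb' -> no
  Position 9: 'bb' -> no
  Position 10: 'bc' -> no
  Position 11: 'ca' -> no
Total matches: 1

1


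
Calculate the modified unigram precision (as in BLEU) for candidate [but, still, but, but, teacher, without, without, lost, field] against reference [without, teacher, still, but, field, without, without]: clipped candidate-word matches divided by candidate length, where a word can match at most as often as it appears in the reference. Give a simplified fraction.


Reference word counts: {'but': 1, 'field': 1, 'still': 1, 'teacher': 1, 'without': 3}
Checking each candidate word (with clipping):
  'but' -> in reference (ref count 1, used 1/1) -> match (matches: 1)
  'still' -> in reference (ref count 1, used 1/1) -> match (matches: 2)
  'but' -> ref count 1 already used up (1/1) -> clipped, no match (matches: 2)
  'but' -> ref count 1 already used up (1/1) -> clipped, no match (matches: 2)
  'teacher' -> in reference (ref count 1, used 1/1) -> match (matches: 3)
  'without' -> in reference (ref count 3, used 1/3) -> match (matches: 4)
  'without' -> in reference (ref count 3, used 2/3) -> match (matches: 5)
  'lost' -> not in reference -> no match (matches: 5)
  'field' -> in reference (ref count 1, used 1/1) -> match (matches: 6)
Clipped matches: 6, Candidate length: 9
Precision = 6/9 = 2/3

2/3


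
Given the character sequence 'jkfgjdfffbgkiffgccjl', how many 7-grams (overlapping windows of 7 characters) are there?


String 'jkfgjdfffbgkiffgccjl' has length L = 20.
Number of overlapping n-grams = L - n + 1
Substituting: 20 - 7 + 1 = 14

14


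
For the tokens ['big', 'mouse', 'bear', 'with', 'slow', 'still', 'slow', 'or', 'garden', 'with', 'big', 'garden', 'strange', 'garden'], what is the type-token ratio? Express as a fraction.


Tokens: 14
Unique types: ('bear', 'big', 'garden', 'mouse', 'or', 'slow', 'still', 'strange', 'with') = 9
TTR = 9/14
Already in lowest terms.

9/14


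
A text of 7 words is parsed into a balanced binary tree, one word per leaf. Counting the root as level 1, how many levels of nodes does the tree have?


In a balanced binary tree with n leaves the deepest leaf is ceil(log2(n)) edges below the root,
so counting node levels inclusive of root and leaves gives ceil(log2(n)) + 1 levels.
log2(7) = 2.8074
ceil(2.8074) = 3
levels = 3 + 1 = 4

4


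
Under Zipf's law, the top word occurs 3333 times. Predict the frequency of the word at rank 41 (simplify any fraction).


Zipf's law: freq(rank) = f1 / rank
f1 = 3333, rank = 41
freq = 3333 / 41
GCD(3333, 41) = 1
Simplified: 3333/41

3333/41


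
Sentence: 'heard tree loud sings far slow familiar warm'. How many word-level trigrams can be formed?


Word trigrams from [8] words:
  Trigram 1: (heard tree loud)
  Trigram 2: (tree loud sings)
  Trigram 3: (loud sings far)
  Trigram 4: (sings far slow)
  Trigram 5: (far slow familiar)
  Trigram 6: (slow familiar warm)
Total word trigrams: 8 - 2 = 6

6


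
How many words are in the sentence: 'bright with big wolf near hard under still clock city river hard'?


Counting words by splitting on spaces:
  Word 1: 'bright'
  Word 2: 'with'
  Word 3: 'big'
  Word 4: 'wolf'
  Word 5: 'near'
  Word 6: 'hard'
  Word 7: 'under'
  Word 8: 'still'
  Word 9: 'clock'
  Word 10: 'city'
  Word 11: 'river'
  Word 12: 'hard'
Total words: 12

12


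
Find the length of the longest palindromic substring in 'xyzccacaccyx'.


Scanning 'xyzccacaccyx' for palindromic substrings.
Substring at positions 3-9: 'ccacacc'.
Check: reverse('ccacacc') = 'ccacacc' -> palindrome confirmed.
Neighbouring characters ('z' / 'y') break symmetry, so it cannot extend further.
No longer palindromic substring exists; longest length = 7

7


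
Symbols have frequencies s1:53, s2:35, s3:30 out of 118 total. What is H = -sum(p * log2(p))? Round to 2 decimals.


Computing entropy H = -sum(p_i * log2(p_i)):
  s1: p = 53/118 = 0.4492, -p*log2(p) = 0.5186
  s2: p = 35/118 = 0.2966, -p*log2(p) = 0.5201
  s3: p = 30/118 = 0.2542, -p*log2(p) = 0.5023
H = sum of terms = 1.5410
Rounded to 2 decimals: 1.54

1.54


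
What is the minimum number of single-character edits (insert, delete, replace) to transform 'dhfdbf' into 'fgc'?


Building DP table for s1='dhfdbf' (len 6) and s2='fgc' (len 3):
       f  g  c
    0  1  2  3
  d 1  1  2  3
  h 2  2  2  3
  f 3  2  3  3
  d 4  3  3  4
  b 5  4  4  4
  f 6  5  5  5
Edit distance = dp[6][3] = 5

5


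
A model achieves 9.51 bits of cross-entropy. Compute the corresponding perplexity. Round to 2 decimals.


Perplexity formula: PP = 2^H
H = 9.51
PP = 2^9.51
Decompose: 2^9.51 = 2^9 * 2^0.51
2^9 = 512, 2^0.51 ~ 1.4240502
PP ~ 512 * 1.4240502 = 729.1137024
Rounded to 2 decimals: 729.11

729.11


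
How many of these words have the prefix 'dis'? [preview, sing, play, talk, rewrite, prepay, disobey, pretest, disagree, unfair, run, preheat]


Checking each word for prefix 'dis':
  'preview' -> no (count: 0)
  'sing' -> no (count: 0)
  'play' -> no (count: 0)
  'talk' -> no (count: 0)
  'rewrite' -> no (count: 0)
  'prepay' -> no (count: 0)
  'disobey' -> YES, starts with 'dis' (count: 1)
  'pretest' -> no (count: 1)
  'disagree' -> YES, starts with 'dis' (count: 2)
  'unfair' -> no (count: 2)
  'run' -> no (count: 2)
  'preheat' -> no (count: 2)
Total with prefix 'dis': 2

2


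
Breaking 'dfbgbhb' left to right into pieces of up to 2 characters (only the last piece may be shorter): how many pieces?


'dfbgbhb' has 7 characters.
Chunking with max size 2:
  Chunk 1: 'df' (positions 0-1)
  Chunk 2: 'bg' (positions 2-3)
  Chunk 3: 'bh' (positions 4-5)
  Chunk 4: 'b' (positions 6-6)
Total chunks: ceil(7 / 2) = 4

4


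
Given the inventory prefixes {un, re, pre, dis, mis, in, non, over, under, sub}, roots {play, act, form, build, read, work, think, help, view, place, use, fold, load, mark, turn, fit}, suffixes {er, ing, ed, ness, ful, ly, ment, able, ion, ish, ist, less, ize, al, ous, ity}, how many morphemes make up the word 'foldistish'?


Segmenting 'foldistish' against the inventory:
  'fold' -> root (morpheme 1)
  'ist' -> suffix (morpheme 2)
  'ish' -> suffix (morpheme 3)
Total morphemes: 3

3


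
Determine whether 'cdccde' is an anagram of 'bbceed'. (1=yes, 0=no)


Sort characters of 'cdccde': 'cccdde'
Sort characters of 'bbceed': 'bbcdee'
Sorted forms differ -> they are NOT anagrams
Result: 0

0


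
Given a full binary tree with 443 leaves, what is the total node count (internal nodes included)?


Leaf nodes (terminals): 443
Internal nodes = n - 1 = 443 - 1 = 442
Total = leaves + internal = 443 + 442 = 885

885


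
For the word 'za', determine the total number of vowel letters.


Scanning each character of 'za':
  Position 1: 'z' -> consonant (running count: 0)
  Position 2: 'a' -> vowel (running count: 1)
Total vowels: 1

1


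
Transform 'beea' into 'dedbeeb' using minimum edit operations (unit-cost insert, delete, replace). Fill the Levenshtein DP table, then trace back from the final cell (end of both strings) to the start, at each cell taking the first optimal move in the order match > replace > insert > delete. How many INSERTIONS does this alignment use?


Edit distance = 4. Backtracking from cell (4, 7) with preference match > replace > insert > delete,
then listing the resulting alignment 'beea' -> 'dedbeeb' left to right:
  Step 1: insert 'd' [insertion #1]
  Step 2: insert 'e' [insertion #2]
  Step 3: insert 'd' [insertion #3]
  Step 4: keep 'b'
  Step 5: keep 'e'
  Step 6: keep 'e'
  Step 7: replace a->b
Total insertions: 3

3


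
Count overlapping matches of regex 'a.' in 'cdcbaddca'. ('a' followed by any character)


Pattern: a. means 'a' followed by any character.
Scanning 'cdcbaddca' position-by-position:
  Pos 0: window 'cd' -> no
  Pos 1: window 'dc' -> no
  Pos 2: window 'cb' -> no
  Pos 3: window 'ba' -> no
  Pos 4: window 'ad' -> MATCH
  Pos 5: window 'dd' -> no
  Pos 6: window 'dc' -> no
  Pos 7: window 'ca' -> no
  Pos 8: window 'a' -> no
Total matches: 1

1


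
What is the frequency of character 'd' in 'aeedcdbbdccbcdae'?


Scanning 'aeedcdbbdccbcdae' for 'd':
  Position 3: 'd' -> MATCH (count: 1)
  Position 5: 'd' -> MATCH (count: 2)
  Position 8: 'd' -> MATCH (count: 3)
  Position 13: 'd' -> MATCH (count: 4)
Total occurrences of 'd': 4

4


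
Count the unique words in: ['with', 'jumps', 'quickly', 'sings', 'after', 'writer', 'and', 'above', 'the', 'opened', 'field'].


Listing all tokens and tracking unique types:
  Token 1: 'with' -> NEW (unique so far: 1)
  Token 2: 'jumps' -> NEW (unique so far: 2)
  Token 3: 'quickly' -> NEW (unique so far: 3)
  Token 4: 'sings' -> NEW (unique so far: 4)
  Token 5: 'after' -> NEW (unique so far: 5)
  Token 6: 'writer' -> NEW (unique so far: 6)
  Token 7: 'and' -> NEW (unique so far: 7)
  Token 8: 'above' -> NEW (unique so far: 8)
  Token 9: 'the' -> NEW (unique so far: 9)
  Token 10: 'opened' -> NEW (unique so far: 10)
  Token 11: 'field' -> NEW (unique so far: 11)
Unique types: ('above', 'after', 'and', 'field', 'jumps', 'opened', 'quickly', 'sings', 'the', 'with', 'writer')
Vocabulary size: 11

11


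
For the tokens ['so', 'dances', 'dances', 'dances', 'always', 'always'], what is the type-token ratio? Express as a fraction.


Tokens: 6
Unique types: ('always', 'dances', 'so') = 3
TTR = 3/6
Simplify: divide both by 3 -> 1/2
TTR = 1/2

1/2


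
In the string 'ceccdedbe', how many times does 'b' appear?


Scanning 'ceccdedbe' for 'b':
  Position 7: 'b' -> MATCH (count: 1)
Total occurrences of 'b': 1

1


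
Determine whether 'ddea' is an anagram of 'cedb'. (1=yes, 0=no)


Sort characters of 'ddea': 'adde'
Sort characters of 'cedb': 'bcde'
Sorted forms differ -> they are NOT anagrams
Result: 0

0


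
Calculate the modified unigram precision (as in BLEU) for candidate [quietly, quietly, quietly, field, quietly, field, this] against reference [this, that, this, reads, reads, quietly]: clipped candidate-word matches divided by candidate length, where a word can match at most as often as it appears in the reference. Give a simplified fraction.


Reference word counts: {'quietly': 1, 'reads': 2, 'that': 1, 'this': 2}
Checking each candidate word (with clipping):
  'quietly' -> in reference (ref count 1, used 1/1) -> match (matches: 1)
  'quietly' -> ref count 1 already used up (1/1) -> clipped, no match (matches: 1)
  'quietly' -> ref count 1 already used up (1/1) -> clipped, no match (matches: 1)
  'field' -> not in reference -> no match (matches: 1)
  'quietly' -> ref count 1 already used up (1/1) -> clipped, no match (matches: 1)
  'field' -> not in reference -> no match (matches: 1)
  'this' -> in reference (ref count 2, used 1/2) -> match (matches: 2)
Clipped matches: 2, Candidate length: 7
Precision = 2/7

2/7


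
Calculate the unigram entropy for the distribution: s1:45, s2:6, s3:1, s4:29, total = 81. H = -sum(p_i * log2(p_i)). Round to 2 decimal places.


Computing entropy H = -sum(p_i * log2(p_i)):
  s1: p = 45/81 = 0.5556, -p*log2(p) = 0.4711
  s2: p = 6/81 = 0.0741, -p*log2(p) = 0.2781
  s3: p = 1/81 = 0.0123, -p*log2(p) = 0.0783
  s4: p = 29/81 = 0.3580, -p*log2(p) = 0.5305
H = sum of terms = 1.3580
Rounded to 2 decimals: 1.36

1.36


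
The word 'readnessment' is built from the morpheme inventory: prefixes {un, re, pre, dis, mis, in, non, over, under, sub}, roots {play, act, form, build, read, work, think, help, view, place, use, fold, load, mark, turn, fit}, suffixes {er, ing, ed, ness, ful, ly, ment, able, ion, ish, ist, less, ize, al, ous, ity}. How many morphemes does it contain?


Segmenting 'readnessment' against the inventory:
  'read' -> root (morpheme 1)
  'ness' -> suffix (morpheme 2)
  'ment' -> suffix (morpheme 3)
Total morphemes: 3

3


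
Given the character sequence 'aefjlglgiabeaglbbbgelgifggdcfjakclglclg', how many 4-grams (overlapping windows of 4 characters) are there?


String 'aefjlglgiabeaglbbbgelgifggdcfjakclglclg' has length L = 39.
Number of overlapping n-grams = L - n + 1
Substituting: 39 - 4 + 1 = 36

36


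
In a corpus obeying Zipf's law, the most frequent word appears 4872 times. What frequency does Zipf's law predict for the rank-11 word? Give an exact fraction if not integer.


Zipf's law: freq(rank) = f1 / rank
f1 = 4872, rank = 11
freq = 4872 / 11
GCD(4872, 11) = 1
Simplified: 4872/11

4872/11


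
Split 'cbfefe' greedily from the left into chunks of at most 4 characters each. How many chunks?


'cbfefe' has 6 characters.
Chunking with max size 4:
  Chunk 1: 'cbfe' (positions 0-3)
  Chunk 2: 'fe' (positions 4-5)
Total chunks: ceil(6 / 4) = 2

2


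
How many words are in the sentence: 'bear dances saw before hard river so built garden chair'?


Counting words by splitting on spaces:
  Word 1: 'bear'
  Word 2: 'dances'
  Word 3: 'saw'
  Word 4: 'before'
  Word 5: 'hard'
  Word 6: 'river'
  Word 7: 'so'
  Word 8: 'built'
  Word 9: 'garden'
  Word 10: 'chair'
Total words: 10

10


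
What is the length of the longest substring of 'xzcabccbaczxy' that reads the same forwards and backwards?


Scanning 'xzcabccbaczxy' for palindromic substrings.
Substring at positions 0-11: 'xzcabccbaczx'.
Check: reverse('xzcabccbaczx') = 'xzcabccbaczx' -> palindrome confirmed.
Neighbouring characters ('-' / 'y') break symmetry, so it cannot extend further.
No longer palindromic substring exists; longest length = 12

12


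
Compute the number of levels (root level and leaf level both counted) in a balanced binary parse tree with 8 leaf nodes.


In a balanced binary tree with n leaves the deepest leaf is ceil(log2(n)) edges below the root,
so counting node levels inclusive of root and leaves gives ceil(log2(n)) + 1 levels.
log2(8) = 3.0000
ceil(3.0000) = 3
levels = 3 + 1 = 4

4


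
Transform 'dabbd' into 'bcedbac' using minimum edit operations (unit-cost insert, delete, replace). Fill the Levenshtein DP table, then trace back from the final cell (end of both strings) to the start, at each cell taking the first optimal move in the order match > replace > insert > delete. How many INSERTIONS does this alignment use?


Edit distance = 6. Backtracking from cell (5, 7) with preference match > replace > insert > delete,
then listing the resulting alignment 'dabbd' -> 'bcedbac' left to right:
  Step 1: insert 'b' [insertion #1]
  Step 2: insert 'c' [insertion #2]
  Step 3: replace d->e
  Step 4: replace a->d
  Step 5: keep 'b'
  Step 6: replace b->a
  Step 7: replace d->c
Total insertions: 2

2


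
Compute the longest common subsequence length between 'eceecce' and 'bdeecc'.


DP table for LCS of 'eceecce' and 'bdeecc':
       b  d  e  e  c  c
    0  0  0  0  0  0  0
  e 0  0  0  1  1  1  1
  c 0  0  0  1  1  2  2
  e 0  0  0  1  2  2  2
  e 0  0  0  1  2  2  2
  c 0  0  0  1  2  3  3
  c 0  0  0  1  2  3  4
  e 0  0  0  1  2  3  4
LCS: 'eecc'
LCS length = 4

4


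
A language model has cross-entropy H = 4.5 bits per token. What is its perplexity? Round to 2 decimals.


Perplexity formula: PP = 2^H
H = 4.5
PP = 2^4.5
Decompose: 2^4.5 = 2^4 * 2^0.5 = 2^4 * sqrt(2)
2^4 = 16, sqrt(2) ~ 1.4142136
PP ~ 16 * 1.4142136 = 22.6274176
Rounded to 2 decimals: 22.63

22.63


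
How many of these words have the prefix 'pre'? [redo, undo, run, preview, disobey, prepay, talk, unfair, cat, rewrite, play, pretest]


Checking each word for prefix 'pre':
  'redo' -> no (count: 0)
  'undo' -> no (count: 0)
  'run' -> no (count: 0)
  'preview' -> YES, starts with 'pre' (count: 1)
  'disobey' -> no (count: 1)
  'prepay' -> YES, starts with 'pre' (count: 2)
  'talk' -> no (count: 2)
  'unfair' -> no (count: 2)
  'cat' -> no (count: 2)
  'rewrite' -> no (count: 2)
  'play' -> no (count: 2)
  'pretest' -> YES, starts with 'pre' (count: 3)
Total with prefix 'pre': 3

3


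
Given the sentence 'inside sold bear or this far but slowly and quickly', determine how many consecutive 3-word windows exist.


Word trigrams from [10] words:
  Trigram 1: (inside sold bear)
  Trigram 2: (sold bear or)
  Trigram 3: (bear or this)
  Trigram 4: (or this far)
  Trigram 5: (this far but)
  Trigram 6: (far but slowly)
  Trigram 7: (but slowly and)
  Trigram 8: (slowly and quickly)
Total word trigrams: 10 - 2 = 8

8


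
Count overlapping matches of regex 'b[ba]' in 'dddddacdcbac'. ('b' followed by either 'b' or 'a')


Pattern: b[ba] means 'b' followed by either 'b' or 'a'.
Scanning 'dddddacdcbac' position-by-position:
  Pos 0: window 'dd' -> no
  Pos 1: window 'dd' -> no
  Pos 2: window 'dd' -> no
  Pos 3: window 'dd' -> no
  Pos 4: window 'da' -> no
  Pos 5: window 'ac' -> no
  Pos 6: window 'cd' -> no
  Pos 7: window 'dc' -> no
  Pos 8: window 'cb' -> no
  Pos 9: window 'ba' -> MATCH
  Pos 10: window 'ac' -> no
  Pos 11: window 'c' -> no
Total matches: 1

1


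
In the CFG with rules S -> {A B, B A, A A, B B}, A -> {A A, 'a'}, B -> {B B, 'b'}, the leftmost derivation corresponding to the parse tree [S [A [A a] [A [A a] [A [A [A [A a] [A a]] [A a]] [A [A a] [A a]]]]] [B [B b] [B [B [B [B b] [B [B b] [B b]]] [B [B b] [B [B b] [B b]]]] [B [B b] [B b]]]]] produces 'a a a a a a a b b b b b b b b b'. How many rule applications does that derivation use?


Every bracketed nonterminal node [X ...] in the tree is produced by exactly one rule application.
Reading the tree off as a leftmost derivation:
  Step 1: S  =>  A B   (applied S -> A B)
  Step 2: A B  =>  A A B   (applied A -> A A)
  Step 3: A A B  =>  a A B   (applied A -> a)
  Step 4: a A B  =>  a A A B   (applied A -> A A)
  Step 5: a A A B  =>  a a A B   (applied A -> a)
  Step 6: a a A B  =>  a a A A B   (applied A -> A A)
  Step 7: a a A A B  =>  a a A A A B   (applied A -> A A)
  Step 8: a a A A A B  =>  a a A A A A B   (applied A -> A A)
  Step 9: a a A A A A B  =>  a a a A A A B   (applied A -> a)
  Step 10: a a a A A A B  =>  a a a a A A B   (applied A -> a)
  Step 11: a a a a A A B  =>  a a a a a A B   (applied A -> a)
  Step 12: a a a a a A B  =>  a a a a a A A B   (applied A -> A A)
  Step 13: a a a a a A A B  =>  a a a a a a A B   (applied A -> a)
  Step 14: a a a a a a A B  =>  a a a a a a a B   (applied A -> a)
  Step 15: a a a a a a a B  =>  a a a a a a a B B   (applied B -> B B)
  Step 16: a a a a a a a B B  =>  a a a a a a a b B   (applied B -> b)
  Step 17: a a a a a a a b B  =>  a a a a a a a b B B   (applied B -> B B)
  Step 18: a a a a a a a b B B  =>  a a a a a a a b B B B   (applied B -> B B)
  Step 19: a a a a a a a b B B B  =>  a a a a a a a b B B B B   (applied B -> B B)
  Step 20: a a a a a a a b B B B B  =>  a a a a a a a b b B B B   (applied B -> b)
  Step 21: a a a a a a a b b B B B  =>  a a a a a a a b b B B B B   (applied B -> B B)
  Step 22: a a a a a a a b b B B B B  =>  a a a a a a a b b b B B B   (applied B -> b)
  Step 23: a a a a a a a b b b B B B  =>  a a a a a a a b b b b B B   (applied B -> b)
  Step 24: a a a a a a a b b b b B B  =>  a a a a a a a b b b b B B B   (applied B -> B B)
  Step 25: a a a a a a a b b b b B B B  =>  a a a a a a a b b b b b B B   (applied B -> b)
  Step 26: a a a a a a a b b b b b B B  =>  a a a a a a a b b b b b B B B   (applied B -> B B)
  Step 27: a a a a a a a b b b b b B B B  =>  a a a a a a a b b b b b b B B   (applied B -> b)
  Step 28: a a a a a a a b b b b b b B B  =>  a a a a a a a b b b b b b b B   (applied B -> b)
  Step 29: a a a a a a a b b b b b b b B  =>  a a a a a a a b b b b b b b B B   (applied B -> B B)
  Step 30: a a a a a a a b b b b b b b B B  =>  a a a a a a a b b b b b b b b B   (applied B -> b)
  Step 31: a a a a a a a b b b b b b b b B  =>  a a a a a a a b b b b b b b b b   (applied B -> b)
Final yield: a a a a a a a b b b b b b b b b
Total rewrite steps: 31

31


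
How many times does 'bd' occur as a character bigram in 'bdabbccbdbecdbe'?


Scanning 'bdabbccbdbecdbe' for bigram 'bd':
  Position 0: 'bd' -> MATCH
  Position 1: 'da' -> no
  Position 2: 'ab' -> no
  Position 3: 'bb' -> no
  Position 4: 'bc' -> no
  Position 5: 'cc' -> no
  Position 6: 'cb' -> no
  Position 7: 'bd' -> MATCH
  Position 8: 'db' -> no
  Position 9: 'be' -> no
  Position 10: 'ec' -> no
  Position 11: 'cd' -> no
  Position 12: 'db' -> no
  Position 13: 'be' -> no
Total matches: 2

2


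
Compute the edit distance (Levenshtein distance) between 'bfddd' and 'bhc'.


Building DP table for s1='bfddd' (len 5) and s2='bhc' (len 3):
       b  h  c
    0  1  2  3
  b 1  0  1  2
  f 2  1  1  2
  d 3  2  2  2
  d 4  3  3  3
  d 5  4  4  4
Edit distance = dp[5][3] = 4

4


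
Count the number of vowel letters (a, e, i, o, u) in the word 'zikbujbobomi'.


Scanning each character of 'zikbujbobomi':
  Position 1: 'z' -> consonant (running count: 0)
  Position 2: 'i' -> vowel (running count: 1)
  Position 3: 'k' -> consonant (running count: 1)
  Position 4: 'b' -> consonant (running count: 1)
  Position 5: 'u' -> vowel (running count: 2)
  Position 6: 'j' -> consonant (running count: 2)
  Position 7: 'b' -> consonant (running count: 2)
  Position 8: 'o' -> vowel (running count: 3)
  Position 9: 'b' -> consonant (running count: 3)
  Position 10: 'o' -> vowel (running count: 4)
  Position 11: 'm' -> consonant (running count: 4)
  Position 12: 'i' -> vowel (running count: 5)
Total vowels: 5

5


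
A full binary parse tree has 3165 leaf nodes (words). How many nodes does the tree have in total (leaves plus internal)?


Leaf nodes (terminals): 3165
Internal nodes = n - 1 = 3165 - 1 = 3164
Total = leaves + internal = 3165 + 3164 = 6329

6329


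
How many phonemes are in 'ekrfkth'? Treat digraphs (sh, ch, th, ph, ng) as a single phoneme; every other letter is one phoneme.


Parsing 'ekrfkth' greedily, digraphs first:
  'e' -> vowel phoneme (phonemes so far: 1)
  'k' -> consonant phoneme (phonemes so far: 2)
  'r' -> consonant phoneme (phonemes so far: 3)
  'f' -> consonant phoneme (phonemes so far: 4)
  'k' -> consonant phoneme (phonemes so far: 5)
  'th' -> digraph (1 consonant phoneme) (phonemes so far: 6)
Total phonemes: 6

6


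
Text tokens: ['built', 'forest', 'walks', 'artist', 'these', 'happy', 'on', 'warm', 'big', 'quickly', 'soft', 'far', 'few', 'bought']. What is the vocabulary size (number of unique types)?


Listing all tokens and tracking unique types:
  Token 1: 'built' -> NEW (unique so far: 1)
  Token 2: 'forest' -> NEW (unique so far: 2)
  Token 3: 'walks' -> NEW (unique so far: 3)
  Token 4: 'artist' -> NEW (unique so far: 4)
  Token 5: 'these' -> NEW (unique so far: 5)
  Token 6: 'happy' -> NEW (unique so far: 6)
  Token 7: 'on' -> NEW (unique so far: 7)
  Token 8: 'warm' -> NEW (unique so far: 8)
  Token 9: 'big' -> NEW (unique so far: 9)
  Token 10: 'quickly' -> NEW (unique so far: 10)
  Token 11: 'soft' -> NEW (unique so far: 11)
  Token 12: 'far' -> NEW (unique so far: 12)
  Token 13: 'few' -> NEW (unique so far: 13)
  Token 14: 'bought' -> NEW (unique so far: 14)
Unique types: ('artist', 'big', 'bought', 'built', 'far', 'few', 'forest', 'happy', 'on', 'quickly', 'soft', 'these', 'walks', 'warm')
Vocabulary size: 14

14


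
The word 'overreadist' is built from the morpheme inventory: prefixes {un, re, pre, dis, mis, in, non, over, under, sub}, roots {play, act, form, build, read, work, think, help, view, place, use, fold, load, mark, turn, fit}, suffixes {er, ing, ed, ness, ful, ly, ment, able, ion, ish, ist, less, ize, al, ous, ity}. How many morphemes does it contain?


Segmenting 'overreadist' against the inventory:
  'over' -> prefix (morpheme 1)
  'read' -> root (morpheme 2)
  'ist' -> suffix (morpheme 3)
Total morphemes: 3

3


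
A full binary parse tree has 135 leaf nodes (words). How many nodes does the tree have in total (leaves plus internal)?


Leaf nodes (terminals): 135
Internal nodes = n - 1 = 135 - 1 = 134
Total = leaves + internal = 135 + 134 = 269

269


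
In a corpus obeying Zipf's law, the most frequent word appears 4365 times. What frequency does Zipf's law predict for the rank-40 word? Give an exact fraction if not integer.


Zipf's law: freq(rank) = f1 / rank
f1 = 4365, rank = 40
freq = 4365 / 40
GCD(4365, 40) = 5
Simplified: 873/8

873/8


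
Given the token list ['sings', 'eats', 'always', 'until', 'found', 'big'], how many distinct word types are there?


Listing all tokens and tracking unique types:
  Token 1: 'sings' -> NEW (unique so far: 1)
  Token 2: 'eats' -> NEW (unique so far: 2)
  Token 3: 'always' -> NEW (unique so far: 3)
  Token 4: 'until' -> NEW (unique so far: 4)
  Token 5: 'found' -> NEW (unique so far: 5)
  Token 6: 'big' -> NEW (unique so far: 6)
Unique types: ('always', 'big', 'eats', 'found', 'sings', 'until')
Vocabulary size: 6

6


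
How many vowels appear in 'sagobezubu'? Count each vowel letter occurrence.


Scanning each character of 'sagobezubu':
  Position 1: 's' -> consonant (running count: 0)
  Position 2: 'a' -> vowel (running count: 1)
  Position 3: 'g' -> consonant (running count: 1)
  Position 4: 'o' -> vowel (running count: 2)
  Position 5: 'b' -> consonant (running count: 2)
  Position 6: 'e' -> vowel (running count: 3)
  Position 7: 'z' -> consonant (running count: 3)
  Position 8: 'u' -> vowel (running count: 4)
  Position 9: 'b' -> consonant (running count: 4)
  Position 10: 'u' -> vowel (running count: 5)
Total vowels: 5

5


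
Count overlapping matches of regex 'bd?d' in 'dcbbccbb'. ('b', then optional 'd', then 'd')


Pattern: bd?d means 'b', then optional 'd', then 'd'.
Scanning 'dcbbccbb' position-by-position:
  Pos 0: window 'dcb' -> no
  Pos 1: window 'cbb' -> no
  Pos 2: window 'bbc' -> no
  Pos 3: window 'bcc' -> no
  Pos 4: window 'ccb' -> no
  Pos 5: window 'cbb' -> no
  Pos 6: window 'bb' -> no
  Pos 7: window 'b' -> no
Total matches: 0

0


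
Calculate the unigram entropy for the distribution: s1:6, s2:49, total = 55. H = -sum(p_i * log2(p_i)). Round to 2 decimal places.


Computing entropy H = -sum(p_i * log2(p_i)):
  s1: p = 6/55 = 0.1091, -p*log2(p) = 0.3487
  s2: p = 49/55 = 0.8909, -p*log2(p) = 0.1485
H = sum of terms = 0.4972
Rounded to 2 decimals: 0.50

0.50


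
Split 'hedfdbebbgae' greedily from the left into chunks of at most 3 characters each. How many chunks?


'hedfdbebbgae' has 12 characters.
Chunking with max size 3:
  Chunk 1: 'hed' (positions 0-2)
  Chunk 2: 'fdb' (positions 3-5)
  Chunk 3: 'ebb' (positions 6-8)
  Chunk 4: 'gae' (positions 9-11)
Total chunks: ceil(12 / 3) = 4

4


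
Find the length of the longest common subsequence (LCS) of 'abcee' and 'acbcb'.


DP table for LCS of 'abcee' and 'acbcb':
       a  c  b  c  b
    0  0  0  0  0  0
  a 0  1  1  1  1  1
  b 0  1  1  2  2  2
  c 0  1  2  2  3  3
  e 0  1  2  2  3  3
  e 0  1  2  2  3  3
LCS: 'abc'
LCS length = 3

3


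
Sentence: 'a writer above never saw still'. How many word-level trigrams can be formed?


Word trigrams from [6] words:
  Trigram 1: (a writer above)
  Trigram 2: (writer above never)
  Trigram 3: (above never saw)
  Trigram 4: (never saw still)
Total word trigrams: 6 - 2 = 4

4


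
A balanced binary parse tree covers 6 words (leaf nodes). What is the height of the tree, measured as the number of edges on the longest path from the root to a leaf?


In a balanced binary tree with n leaves the deepest leaf is ceil(log2(n)) edges below the root.
log2(6) = 2.5850
ceil(2.5850) = 3
height (edges) = 3

3


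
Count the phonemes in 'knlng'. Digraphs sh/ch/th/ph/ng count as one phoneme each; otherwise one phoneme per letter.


Parsing 'knlng' greedily, digraphs first:
  'k' -> consonant phoneme (phonemes so far: 1)
  'n' -> consonant phoneme (phonemes so far: 2)
  'l' -> consonant phoneme (phonemes so far: 3)
  'ng' -> digraph (1 consonant phoneme) (phonemes so far: 4)
Total phonemes: 4

4
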